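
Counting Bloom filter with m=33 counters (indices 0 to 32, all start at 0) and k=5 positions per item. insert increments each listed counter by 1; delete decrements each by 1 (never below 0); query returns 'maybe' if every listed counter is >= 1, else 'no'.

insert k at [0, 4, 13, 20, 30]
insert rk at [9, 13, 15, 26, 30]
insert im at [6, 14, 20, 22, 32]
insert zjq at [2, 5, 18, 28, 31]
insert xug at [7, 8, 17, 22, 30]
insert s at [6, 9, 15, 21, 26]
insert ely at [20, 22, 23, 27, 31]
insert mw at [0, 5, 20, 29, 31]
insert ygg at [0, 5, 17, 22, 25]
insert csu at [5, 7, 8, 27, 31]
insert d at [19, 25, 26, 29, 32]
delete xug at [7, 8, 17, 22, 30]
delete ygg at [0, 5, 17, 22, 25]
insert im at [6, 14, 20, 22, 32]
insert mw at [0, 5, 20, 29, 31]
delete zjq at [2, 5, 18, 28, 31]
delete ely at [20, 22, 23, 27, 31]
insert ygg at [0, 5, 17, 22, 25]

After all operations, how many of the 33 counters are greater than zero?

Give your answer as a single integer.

Step 1: insert k at [0, 4, 13, 20, 30] -> counters=[1,0,0,0,1,0,0,0,0,0,0,0,0,1,0,0,0,0,0,0,1,0,0,0,0,0,0,0,0,0,1,0,0]
Step 2: insert rk at [9, 13, 15, 26, 30] -> counters=[1,0,0,0,1,0,0,0,0,1,0,0,0,2,0,1,0,0,0,0,1,0,0,0,0,0,1,0,0,0,2,0,0]
Step 3: insert im at [6, 14, 20, 22, 32] -> counters=[1,0,0,0,1,0,1,0,0,1,0,0,0,2,1,1,0,0,0,0,2,0,1,0,0,0,1,0,0,0,2,0,1]
Step 4: insert zjq at [2, 5, 18, 28, 31] -> counters=[1,0,1,0,1,1,1,0,0,1,0,0,0,2,1,1,0,0,1,0,2,0,1,0,0,0,1,0,1,0,2,1,1]
Step 5: insert xug at [7, 8, 17, 22, 30] -> counters=[1,0,1,0,1,1,1,1,1,1,0,0,0,2,1,1,0,1,1,0,2,0,2,0,0,0,1,0,1,0,3,1,1]
Step 6: insert s at [6, 9, 15, 21, 26] -> counters=[1,0,1,0,1,1,2,1,1,2,0,0,0,2,1,2,0,1,1,0,2,1,2,0,0,0,2,0,1,0,3,1,1]
Step 7: insert ely at [20, 22, 23, 27, 31] -> counters=[1,0,1,0,1,1,2,1,1,2,0,0,0,2,1,2,0,1,1,0,3,1,3,1,0,0,2,1,1,0,3,2,1]
Step 8: insert mw at [0, 5, 20, 29, 31] -> counters=[2,0,1,0,1,2,2,1,1,2,0,0,0,2,1,2,0,1,1,0,4,1,3,1,0,0,2,1,1,1,3,3,1]
Step 9: insert ygg at [0, 5, 17, 22, 25] -> counters=[3,0,1,0,1,3,2,1,1,2,0,0,0,2,1,2,0,2,1,0,4,1,4,1,0,1,2,1,1,1,3,3,1]
Step 10: insert csu at [5, 7, 8, 27, 31] -> counters=[3,0,1,0,1,4,2,2,2,2,0,0,0,2,1,2,0,2,1,0,4,1,4,1,0,1,2,2,1,1,3,4,1]
Step 11: insert d at [19, 25, 26, 29, 32] -> counters=[3,0,1,0,1,4,2,2,2,2,0,0,0,2,1,2,0,2,1,1,4,1,4,1,0,2,3,2,1,2,3,4,2]
Step 12: delete xug at [7, 8, 17, 22, 30] -> counters=[3,0,1,0,1,4,2,1,1,2,0,0,0,2,1,2,0,1,1,1,4,1,3,1,0,2,3,2,1,2,2,4,2]
Step 13: delete ygg at [0, 5, 17, 22, 25] -> counters=[2,0,1,0,1,3,2,1,1,2,0,0,0,2,1,2,0,0,1,1,4,1,2,1,0,1,3,2,1,2,2,4,2]
Step 14: insert im at [6, 14, 20, 22, 32] -> counters=[2,0,1,0,1,3,3,1,1,2,0,0,0,2,2,2,0,0,1,1,5,1,3,1,0,1,3,2,1,2,2,4,3]
Step 15: insert mw at [0, 5, 20, 29, 31] -> counters=[3,0,1,0,1,4,3,1,1,2,0,0,0,2,2,2,0,0,1,1,6,1,3,1,0,1,3,2,1,3,2,5,3]
Step 16: delete zjq at [2, 5, 18, 28, 31] -> counters=[3,0,0,0,1,3,3,1,1,2,0,0,0,2,2,2,0,0,0,1,6,1,3,1,0,1,3,2,0,3,2,4,3]
Step 17: delete ely at [20, 22, 23, 27, 31] -> counters=[3,0,0,0,1,3,3,1,1,2,0,0,0,2,2,2,0,0,0,1,5,1,2,0,0,1,3,1,0,3,2,3,3]
Step 18: insert ygg at [0, 5, 17, 22, 25] -> counters=[4,0,0,0,1,4,3,1,1,2,0,0,0,2,2,2,0,1,0,1,5,1,3,0,0,2,3,1,0,3,2,3,3]
Final counters=[4,0,0,0,1,4,3,1,1,2,0,0,0,2,2,2,0,1,0,1,5,1,3,0,0,2,3,1,0,3,2,3,3] -> 22 nonzero

Answer: 22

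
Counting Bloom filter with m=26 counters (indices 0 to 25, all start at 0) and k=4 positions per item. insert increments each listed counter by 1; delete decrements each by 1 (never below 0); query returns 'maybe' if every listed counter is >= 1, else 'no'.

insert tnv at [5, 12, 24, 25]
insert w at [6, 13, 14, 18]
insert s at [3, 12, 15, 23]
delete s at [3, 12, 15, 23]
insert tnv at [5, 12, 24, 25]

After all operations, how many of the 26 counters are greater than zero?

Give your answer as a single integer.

Answer: 8

Derivation:
Step 1: insert tnv at [5, 12, 24, 25] -> counters=[0,0,0,0,0,1,0,0,0,0,0,0,1,0,0,0,0,0,0,0,0,0,0,0,1,1]
Step 2: insert w at [6, 13, 14, 18] -> counters=[0,0,0,0,0,1,1,0,0,0,0,0,1,1,1,0,0,0,1,0,0,0,0,0,1,1]
Step 3: insert s at [3, 12, 15, 23] -> counters=[0,0,0,1,0,1,1,0,0,0,0,0,2,1,1,1,0,0,1,0,0,0,0,1,1,1]
Step 4: delete s at [3, 12, 15, 23] -> counters=[0,0,0,0,0,1,1,0,0,0,0,0,1,1,1,0,0,0,1,0,0,0,0,0,1,1]
Step 5: insert tnv at [5, 12, 24, 25] -> counters=[0,0,0,0,0,2,1,0,0,0,0,0,2,1,1,0,0,0,1,0,0,0,0,0,2,2]
Final counters=[0,0,0,0,0,2,1,0,0,0,0,0,2,1,1,0,0,0,1,0,0,0,0,0,2,2] -> 8 nonzero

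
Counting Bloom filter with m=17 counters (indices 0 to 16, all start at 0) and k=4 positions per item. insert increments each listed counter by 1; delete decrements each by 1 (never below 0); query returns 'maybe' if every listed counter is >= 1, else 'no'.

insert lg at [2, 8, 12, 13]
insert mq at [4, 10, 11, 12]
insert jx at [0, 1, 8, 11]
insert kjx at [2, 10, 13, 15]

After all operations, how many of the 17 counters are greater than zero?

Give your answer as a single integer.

Step 1: insert lg at [2, 8, 12, 13] -> counters=[0,0,1,0,0,0,0,0,1,0,0,0,1,1,0,0,0]
Step 2: insert mq at [4, 10, 11, 12] -> counters=[0,0,1,0,1,0,0,0,1,0,1,1,2,1,0,0,0]
Step 3: insert jx at [0, 1, 8, 11] -> counters=[1,1,1,0,1,0,0,0,2,0,1,2,2,1,0,0,0]
Step 4: insert kjx at [2, 10, 13, 15] -> counters=[1,1,2,0,1,0,0,0,2,0,2,2,2,2,0,1,0]
Final counters=[1,1,2,0,1,0,0,0,2,0,2,2,2,2,0,1,0] -> 10 nonzero

Answer: 10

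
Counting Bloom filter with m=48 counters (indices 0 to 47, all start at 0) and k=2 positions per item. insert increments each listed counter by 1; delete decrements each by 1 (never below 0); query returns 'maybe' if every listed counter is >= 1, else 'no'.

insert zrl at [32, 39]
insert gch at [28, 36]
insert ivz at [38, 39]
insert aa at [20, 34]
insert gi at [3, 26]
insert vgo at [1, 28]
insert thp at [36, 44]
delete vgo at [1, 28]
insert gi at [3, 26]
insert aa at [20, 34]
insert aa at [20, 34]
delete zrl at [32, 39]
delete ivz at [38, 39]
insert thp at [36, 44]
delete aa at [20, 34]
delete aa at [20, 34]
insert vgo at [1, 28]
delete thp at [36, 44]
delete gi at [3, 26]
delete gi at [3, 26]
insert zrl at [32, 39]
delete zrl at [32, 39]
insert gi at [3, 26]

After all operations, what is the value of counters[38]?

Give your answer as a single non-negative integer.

Answer: 0

Derivation:
Step 1: insert zrl at [32, 39] -> counters=[0,0,0,0,0,0,0,0,0,0,0,0,0,0,0,0,0,0,0,0,0,0,0,0,0,0,0,0,0,0,0,0,1,0,0,0,0,0,0,1,0,0,0,0,0,0,0,0]
Step 2: insert gch at [28, 36] -> counters=[0,0,0,0,0,0,0,0,0,0,0,0,0,0,0,0,0,0,0,0,0,0,0,0,0,0,0,0,1,0,0,0,1,0,0,0,1,0,0,1,0,0,0,0,0,0,0,0]
Step 3: insert ivz at [38, 39] -> counters=[0,0,0,0,0,0,0,0,0,0,0,0,0,0,0,0,0,0,0,0,0,0,0,0,0,0,0,0,1,0,0,0,1,0,0,0,1,0,1,2,0,0,0,0,0,0,0,0]
Step 4: insert aa at [20, 34] -> counters=[0,0,0,0,0,0,0,0,0,0,0,0,0,0,0,0,0,0,0,0,1,0,0,0,0,0,0,0,1,0,0,0,1,0,1,0,1,0,1,2,0,0,0,0,0,0,0,0]
Step 5: insert gi at [3, 26] -> counters=[0,0,0,1,0,0,0,0,0,0,0,0,0,0,0,0,0,0,0,0,1,0,0,0,0,0,1,0,1,0,0,0,1,0,1,0,1,0,1,2,0,0,0,0,0,0,0,0]
Step 6: insert vgo at [1, 28] -> counters=[0,1,0,1,0,0,0,0,0,0,0,0,0,0,0,0,0,0,0,0,1,0,0,0,0,0,1,0,2,0,0,0,1,0,1,0,1,0,1,2,0,0,0,0,0,0,0,0]
Step 7: insert thp at [36, 44] -> counters=[0,1,0,1,0,0,0,0,0,0,0,0,0,0,0,0,0,0,0,0,1,0,0,0,0,0,1,0,2,0,0,0,1,0,1,0,2,0,1,2,0,0,0,0,1,0,0,0]
Step 8: delete vgo at [1, 28] -> counters=[0,0,0,1,0,0,0,0,0,0,0,0,0,0,0,0,0,0,0,0,1,0,0,0,0,0,1,0,1,0,0,0,1,0,1,0,2,0,1,2,0,0,0,0,1,0,0,0]
Step 9: insert gi at [3, 26] -> counters=[0,0,0,2,0,0,0,0,0,0,0,0,0,0,0,0,0,0,0,0,1,0,0,0,0,0,2,0,1,0,0,0,1,0,1,0,2,0,1,2,0,0,0,0,1,0,0,0]
Step 10: insert aa at [20, 34] -> counters=[0,0,0,2,0,0,0,0,0,0,0,0,0,0,0,0,0,0,0,0,2,0,0,0,0,0,2,0,1,0,0,0,1,0,2,0,2,0,1,2,0,0,0,0,1,0,0,0]
Step 11: insert aa at [20, 34] -> counters=[0,0,0,2,0,0,0,0,0,0,0,0,0,0,0,0,0,0,0,0,3,0,0,0,0,0,2,0,1,0,0,0,1,0,3,0,2,0,1,2,0,0,0,0,1,0,0,0]
Step 12: delete zrl at [32, 39] -> counters=[0,0,0,2,0,0,0,0,0,0,0,0,0,0,0,0,0,0,0,0,3,0,0,0,0,0,2,0,1,0,0,0,0,0,3,0,2,0,1,1,0,0,0,0,1,0,0,0]
Step 13: delete ivz at [38, 39] -> counters=[0,0,0,2,0,0,0,0,0,0,0,0,0,0,0,0,0,0,0,0,3,0,0,0,0,0,2,0,1,0,0,0,0,0,3,0,2,0,0,0,0,0,0,0,1,0,0,0]
Step 14: insert thp at [36, 44] -> counters=[0,0,0,2,0,0,0,0,0,0,0,0,0,0,0,0,0,0,0,0,3,0,0,0,0,0,2,0,1,0,0,0,0,0,3,0,3,0,0,0,0,0,0,0,2,0,0,0]
Step 15: delete aa at [20, 34] -> counters=[0,0,0,2,0,0,0,0,0,0,0,0,0,0,0,0,0,0,0,0,2,0,0,0,0,0,2,0,1,0,0,0,0,0,2,0,3,0,0,0,0,0,0,0,2,0,0,0]
Step 16: delete aa at [20, 34] -> counters=[0,0,0,2,0,0,0,0,0,0,0,0,0,0,0,0,0,0,0,0,1,0,0,0,0,0,2,0,1,0,0,0,0,0,1,0,3,0,0,0,0,0,0,0,2,0,0,0]
Step 17: insert vgo at [1, 28] -> counters=[0,1,0,2,0,0,0,0,0,0,0,0,0,0,0,0,0,0,0,0,1,0,0,0,0,0,2,0,2,0,0,0,0,0,1,0,3,0,0,0,0,0,0,0,2,0,0,0]
Step 18: delete thp at [36, 44] -> counters=[0,1,0,2,0,0,0,0,0,0,0,0,0,0,0,0,0,0,0,0,1,0,0,0,0,0,2,0,2,0,0,0,0,0,1,0,2,0,0,0,0,0,0,0,1,0,0,0]
Step 19: delete gi at [3, 26] -> counters=[0,1,0,1,0,0,0,0,0,0,0,0,0,0,0,0,0,0,0,0,1,0,0,0,0,0,1,0,2,0,0,0,0,0,1,0,2,0,0,0,0,0,0,0,1,0,0,0]
Step 20: delete gi at [3, 26] -> counters=[0,1,0,0,0,0,0,0,0,0,0,0,0,0,0,0,0,0,0,0,1,0,0,0,0,0,0,0,2,0,0,0,0,0,1,0,2,0,0,0,0,0,0,0,1,0,0,0]
Step 21: insert zrl at [32, 39] -> counters=[0,1,0,0,0,0,0,0,0,0,0,0,0,0,0,0,0,0,0,0,1,0,0,0,0,0,0,0,2,0,0,0,1,0,1,0,2,0,0,1,0,0,0,0,1,0,0,0]
Step 22: delete zrl at [32, 39] -> counters=[0,1,0,0,0,0,0,0,0,0,0,0,0,0,0,0,0,0,0,0,1,0,0,0,0,0,0,0,2,0,0,0,0,0,1,0,2,0,0,0,0,0,0,0,1,0,0,0]
Step 23: insert gi at [3, 26] -> counters=[0,1,0,1,0,0,0,0,0,0,0,0,0,0,0,0,0,0,0,0,1,0,0,0,0,0,1,0,2,0,0,0,0,0,1,0,2,0,0,0,0,0,0,0,1,0,0,0]
Final counters=[0,1,0,1,0,0,0,0,0,0,0,0,0,0,0,0,0,0,0,0,1,0,0,0,0,0,1,0,2,0,0,0,0,0,1,0,2,0,0,0,0,0,0,0,1,0,0,0] -> counters[38]=0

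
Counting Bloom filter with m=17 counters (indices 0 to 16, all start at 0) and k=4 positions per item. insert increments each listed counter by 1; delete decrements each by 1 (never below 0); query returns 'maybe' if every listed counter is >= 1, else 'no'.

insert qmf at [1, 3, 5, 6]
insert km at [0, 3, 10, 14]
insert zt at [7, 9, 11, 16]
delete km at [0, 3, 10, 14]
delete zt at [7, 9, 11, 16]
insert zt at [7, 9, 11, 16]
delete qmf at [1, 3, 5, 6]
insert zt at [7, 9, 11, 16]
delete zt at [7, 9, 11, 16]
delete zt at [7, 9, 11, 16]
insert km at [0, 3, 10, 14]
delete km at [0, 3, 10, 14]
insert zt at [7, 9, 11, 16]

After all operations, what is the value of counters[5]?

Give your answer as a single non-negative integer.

Step 1: insert qmf at [1, 3, 5, 6] -> counters=[0,1,0,1,0,1,1,0,0,0,0,0,0,0,0,0,0]
Step 2: insert km at [0, 3, 10, 14] -> counters=[1,1,0,2,0,1,1,0,0,0,1,0,0,0,1,0,0]
Step 3: insert zt at [7, 9, 11, 16] -> counters=[1,1,0,2,0,1,1,1,0,1,1,1,0,0,1,0,1]
Step 4: delete km at [0, 3, 10, 14] -> counters=[0,1,0,1,0,1,1,1,0,1,0,1,0,0,0,0,1]
Step 5: delete zt at [7, 9, 11, 16] -> counters=[0,1,0,1,0,1,1,0,0,0,0,0,0,0,0,0,0]
Step 6: insert zt at [7, 9, 11, 16] -> counters=[0,1,0,1,0,1,1,1,0,1,0,1,0,0,0,0,1]
Step 7: delete qmf at [1, 3, 5, 6] -> counters=[0,0,0,0,0,0,0,1,0,1,0,1,0,0,0,0,1]
Step 8: insert zt at [7, 9, 11, 16] -> counters=[0,0,0,0,0,0,0,2,0,2,0,2,0,0,0,0,2]
Step 9: delete zt at [7, 9, 11, 16] -> counters=[0,0,0,0,0,0,0,1,0,1,0,1,0,0,0,0,1]
Step 10: delete zt at [7, 9, 11, 16] -> counters=[0,0,0,0,0,0,0,0,0,0,0,0,0,0,0,0,0]
Step 11: insert km at [0, 3, 10, 14] -> counters=[1,0,0,1,0,0,0,0,0,0,1,0,0,0,1,0,0]
Step 12: delete km at [0, 3, 10, 14] -> counters=[0,0,0,0,0,0,0,0,0,0,0,0,0,0,0,0,0]
Step 13: insert zt at [7, 9, 11, 16] -> counters=[0,0,0,0,0,0,0,1,0,1,0,1,0,0,0,0,1]
Final counters=[0,0,0,0,0,0,0,1,0,1,0,1,0,0,0,0,1] -> counters[5]=0

Answer: 0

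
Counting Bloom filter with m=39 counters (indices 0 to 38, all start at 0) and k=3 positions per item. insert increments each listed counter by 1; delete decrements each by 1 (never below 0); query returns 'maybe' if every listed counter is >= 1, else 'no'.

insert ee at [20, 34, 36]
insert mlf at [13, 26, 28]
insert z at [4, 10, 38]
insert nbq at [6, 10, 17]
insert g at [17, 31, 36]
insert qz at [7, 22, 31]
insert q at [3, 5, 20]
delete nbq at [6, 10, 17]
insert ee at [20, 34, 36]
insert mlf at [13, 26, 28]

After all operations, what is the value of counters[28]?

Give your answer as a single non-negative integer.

Answer: 2

Derivation:
Step 1: insert ee at [20, 34, 36] -> counters=[0,0,0,0,0,0,0,0,0,0,0,0,0,0,0,0,0,0,0,0,1,0,0,0,0,0,0,0,0,0,0,0,0,0,1,0,1,0,0]
Step 2: insert mlf at [13, 26, 28] -> counters=[0,0,0,0,0,0,0,0,0,0,0,0,0,1,0,0,0,0,0,0,1,0,0,0,0,0,1,0,1,0,0,0,0,0,1,0,1,0,0]
Step 3: insert z at [4, 10, 38] -> counters=[0,0,0,0,1,0,0,0,0,0,1,0,0,1,0,0,0,0,0,0,1,0,0,0,0,0,1,0,1,0,0,0,0,0,1,0,1,0,1]
Step 4: insert nbq at [6, 10, 17] -> counters=[0,0,0,0,1,0,1,0,0,0,2,0,0,1,0,0,0,1,0,0,1,0,0,0,0,0,1,0,1,0,0,0,0,0,1,0,1,0,1]
Step 5: insert g at [17, 31, 36] -> counters=[0,0,0,0,1,0,1,0,0,0,2,0,0,1,0,0,0,2,0,0,1,0,0,0,0,0,1,0,1,0,0,1,0,0,1,0,2,0,1]
Step 6: insert qz at [7, 22, 31] -> counters=[0,0,0,0,1,0,1,1,0,0,2,0,0,1,0,0,0,2,0,0,1,0,1,0,0,0,1,0,1,0,0,2,0,0,1,0,2,0,1]
Step 7: insert q at [3, 5, 20] -> counters=[0,0,0,1,1,1,1,1,0,0,2,0,0,1,0,0,0,2,0,0,2,0,1,0,0,0,1,0,1,0,0,2,0,0,1,0,2,0,1]
Step 8: delete nbq at [6, 10, 17] -> counters=[0,0,0,1,1,1,0,1,0,0,1,0,0,1,0,0,0,1,0,0,2,0,1,0,0,0,1,0,1,0,0,2,0,0,1,0,2,0,1]
Step 9: insert ee at [20, 34, 36] -> counters=[0,0,0,1,1,1,0,1,0,0,1,0,0,1,0,0,0,1,0,0,3,0,1,0,0,0,1,0,1,0,0,2,0,0,2,0,3,0,1]
Step 10: insert mlf at [13, 26, 28] -> counters=[0,0,0,1,1,1,0,1,0,0,1,0,0,2,0,0,0,1,0,0,3,0,1,0,0,0,2,0,2,0,0,2,0,0,2,0,3,0,1]
Final counters=[0,0,0,1,1,1,0,1,0,0,1,0,0,2,0,0,0,1,0,0,3,0,1,0,0,0,2,0,2,0,0,2,0,0,2,0,3,0,1] -> counters[28]=2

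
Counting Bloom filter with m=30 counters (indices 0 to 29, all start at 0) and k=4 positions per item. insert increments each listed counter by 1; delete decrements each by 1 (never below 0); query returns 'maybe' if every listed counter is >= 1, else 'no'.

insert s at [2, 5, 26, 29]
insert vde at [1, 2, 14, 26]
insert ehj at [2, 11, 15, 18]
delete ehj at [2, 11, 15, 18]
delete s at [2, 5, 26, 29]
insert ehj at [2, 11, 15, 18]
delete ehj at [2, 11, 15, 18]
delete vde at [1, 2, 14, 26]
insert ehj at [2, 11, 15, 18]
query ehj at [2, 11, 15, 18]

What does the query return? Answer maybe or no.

Step 1: insert s at [2, 5, 26, 29] -> counters=[0,0,1,0,0,1,0,0,0,0,0,0,0,0,0,0,0,0,0,0,0,0,0,0,0,0,1,0,0,1]
Step 2: insert vde at [1, 2, 14, 26] -> counters=[0,1,2,0,0,1,0,0,0,0,0,0,0,0,1,0,0,0,0,0,0,0,0,0,0,0,2,0,0,1]
Step 3: insert ehj at [2, 11, 15, 18] -> counters=[0,1,3,0,0,1,0,0,0,0,0,1,0,0,1,1,0,0,1,0,0,0,0,0,0,0,2,0,0,1]
Step 4: delete ehj at [2, 11, 15, 18] -> counters=[0,1,2,0,0,1,0,0,0,0,0,0,0,0,1,0,0,0,0,0,0,0,0,0,0,0,2,0,0,1]
Step 5: delete s at [2, 5, 26, 29] -> counters=[0,1,1,0,0,0,0,0,0,0,0,0,0,0,1,0,0,0,0,0,0,0,0,0,0,0,1,0,0,0]
Step 6: insert ehj at [2, 11, 15, 18] -> counters=[0,1,2,0,0,0,0,0,0,0,0,1,0,0,1,1,0,0,1,0,0,0,0,0,0,0,1,0,0,0]
Step 7: delete ehj at [2, 11, 15, 18] -> counters=[0,1,1,0,0,0,0,0,0,0,0,0,0,0,1,0,0,0,0,0,0,0,0,0,0,0,1,0,0,0]
Step 8: delete vde at [1, 2, 14, 26] -> counters=[0,0,0,0,0,0,0,0,0,0,0,0,0,0,0,0,0,0,0,0,0,0,0,0,0,0,0,0,0,0]
Step 9: insert ehj at [2, 11, 15, 18] -> counters=[0,0,1,0,0,0,0,0,0,0,0,1,0,0,0,1,0,0,1,0,0,0,0,0,0,0,0,0,0,0]
Query ehj: check counters[2]=1 counters[11]=1 counters[15]=1 counters[18]=1 -> maybe

Answer: maybe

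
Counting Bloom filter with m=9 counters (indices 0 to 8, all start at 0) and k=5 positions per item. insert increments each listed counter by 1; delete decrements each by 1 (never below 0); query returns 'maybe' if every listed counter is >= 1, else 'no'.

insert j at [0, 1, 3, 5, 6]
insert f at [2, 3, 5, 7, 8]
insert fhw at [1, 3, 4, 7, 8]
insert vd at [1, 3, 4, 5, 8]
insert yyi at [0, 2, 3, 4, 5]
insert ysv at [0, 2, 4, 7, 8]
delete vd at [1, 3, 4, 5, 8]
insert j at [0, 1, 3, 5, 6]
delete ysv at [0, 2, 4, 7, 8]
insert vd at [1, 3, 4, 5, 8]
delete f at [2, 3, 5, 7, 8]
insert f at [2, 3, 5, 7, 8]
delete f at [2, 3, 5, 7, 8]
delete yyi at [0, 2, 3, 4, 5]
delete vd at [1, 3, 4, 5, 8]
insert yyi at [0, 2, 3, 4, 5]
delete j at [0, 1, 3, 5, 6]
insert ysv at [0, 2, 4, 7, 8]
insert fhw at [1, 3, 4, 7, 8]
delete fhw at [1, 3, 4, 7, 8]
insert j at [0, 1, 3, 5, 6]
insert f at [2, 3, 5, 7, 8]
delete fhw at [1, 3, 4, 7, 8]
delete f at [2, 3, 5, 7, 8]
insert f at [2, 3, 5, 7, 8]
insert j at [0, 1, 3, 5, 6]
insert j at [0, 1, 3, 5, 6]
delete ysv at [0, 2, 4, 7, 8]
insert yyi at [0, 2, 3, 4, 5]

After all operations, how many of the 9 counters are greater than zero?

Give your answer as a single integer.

Answer: 9

Derivation:
Step 1: insert j at [0, 1, 3, 5, 6] -> counters=[1,1,0,1,0,1,1,0,0]
Step 2: insert f at [2, 3, 5, 7, 8] -> counters=[1,1,1,2,0,2,1,1,1]
Step 3: insert fhw at [1, 3, 4, 7, 8] -> counters=[1,2,1,3,1,2,1,2,2]
Step 4: insert vd at [1, 3, 4, 5, 8] -> counters=[1,3,1,4,2,3,1,2,3]
Step 5: insert yyi at [0, 2, 3, 4, 5] -> counters=[2,3,2,5,3,4,1,2,3]
Step 6: insert ysv at [0, 2, 4, 7, 8] -> counters=[3,3,3,5,4,4,1,3,4]
Step 7: delete vd at [1, 3, 4, 5, 8] -> counters=[3,2,3,4,3,3,1,3,3]
Step 8: insert j at [0, 1, 3, 5, 6] -> counters=[4,3,3,5,3,4,2,3,3]
Step 9: delete ysv at [0, 2, 4, 7, 8] -> counters=[3,3,2,5,2,4,2,2,2]
Step 10: insert vd at [1, 3, 4, 5, 8] -> counters=[3,4,2,6,3,5,2,2,3]
Step 11: delete f at [2, 3, 5, 7, 8] -> counters=[3,4,1,5,3,4,2,1,2]
Step 12: insert f at [2, 3, 5, 7, 8] -> counters=[3,4,2,6,3,5,2,2,3]
Step 13: delete f at [2, 3, 5, 7, 8] -> counters=[3,4,1,5,3,4,2,1,2]
Step 14: delete yyi at [0, 2, 3, 4, 5] -> counters=[2,4,0,4,2,3,2,1,2]
Step 15: delete vd at [1, 3, 4, 5, 8] -> counters=[2,3,0,3,1,2,2,1,1]
Step 16: insert yyi at [0, 2, 3, 4, 5] -> counters=[3,3,1,4,2,3,2,1,1]
Step 17: delete j at [0, 1, 3, 5, 6] -> counters=[2,2,1,3,2,2,1,1,1]
Step 18: insert ysv at [0, 2, 4, 7, 8] -> counters=[3,2,2,3,3,2,1,2,2]
Step 19: insert fhw at [1, 3, 4, 7, 8] -> counters=[3,3,2,4,4,2,1,3,3]
Step 20: delete fhw at [1, 3, 4, 7, 8] -> counters=[3,2,2,3,3,2,1,2,2]
Step 21: insert j at [0, 1, 3, 5, 6] -> counters=[4,3,2,4,3,3,2,2,2]
Step 22: insert f at [2, 3, 5, 7, 8] -> counters=[4,3,3,5,3,4,2,3,3]
Step 23: delete fhw at [1, 3, 4, 7, 8] -> counters=[4,2,3,4,2,4,2,2,2]
Step 24: delete f at [2, 3, 5, 7, 8] -> counters=[4,2,2,3,2,3,2,1,1]
Step 25: insert f at [2, 3, 5, 7, 8] -> counters=[4,2,3,4,2,4,2,2,2]
Step 26: insert j at [0, 1, 3, 5, 6] -> counters=[5,3,3,5,2,5,3,2,2]
Step 27: insert j at [0, 1, 3, 5, 6] -> counters=[6,4,3,6,2,6,4,2,2]
Step 28: delete ysv at [0, 2, 4, 7, 8] -> counters=[5,4,2,6,1,6,4,1,1]
Step 29: insert yyi at [0, 2, 3, 4, 5] -> counters=[6,4,3,7,2,7,4,1,1]
Final counters=[6,4,3,7,2,7,4,1,1] -> 9 nonzero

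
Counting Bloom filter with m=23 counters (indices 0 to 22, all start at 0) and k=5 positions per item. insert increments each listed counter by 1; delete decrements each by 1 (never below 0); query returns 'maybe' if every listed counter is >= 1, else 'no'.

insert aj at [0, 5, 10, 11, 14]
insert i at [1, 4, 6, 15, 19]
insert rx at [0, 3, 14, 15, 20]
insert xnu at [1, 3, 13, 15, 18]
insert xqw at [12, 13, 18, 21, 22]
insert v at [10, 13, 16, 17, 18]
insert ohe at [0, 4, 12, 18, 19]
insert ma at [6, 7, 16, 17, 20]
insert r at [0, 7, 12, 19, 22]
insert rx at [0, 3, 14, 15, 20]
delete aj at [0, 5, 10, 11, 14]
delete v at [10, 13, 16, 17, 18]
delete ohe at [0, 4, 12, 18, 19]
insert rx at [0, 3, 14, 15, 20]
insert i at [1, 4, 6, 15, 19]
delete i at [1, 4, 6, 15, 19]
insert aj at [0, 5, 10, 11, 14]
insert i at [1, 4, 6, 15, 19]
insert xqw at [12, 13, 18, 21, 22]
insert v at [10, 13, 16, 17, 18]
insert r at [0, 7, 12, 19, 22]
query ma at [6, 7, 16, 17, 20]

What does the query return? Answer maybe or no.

Step 1: insert aj at [0, 5, 10, 11, 14] -> counters=[1,0,0,0,0,1,0,0,0,0,1,1,0,0,1,0,0,0,0,0,0,0,0]
Step 2: insert i at [1, 4, 6, 15, 19] -> counters=[1,1,0,0,1,1,1,0,0,0,1,1,0,0,1,1,0,0,0,1,0,0,0]
Step 3: insert rx at [0, 3, 14, 15, 20] -> counters=[2,1,0,1,1,1,1,0,0,0,1,1,0,0,2,2,0,0,0,1,1,0,0]
Step 4: insert xnu at [1, 3, 13, 15, 18] -> counters=[2,2,0,2,1,1,1,0,0,0,1,1,0,1,2,3,0,0,1,1,1,0,0]
Step 5: insert xqw at [12, 13, 18, 21, 22] -> counters=[2,2,0,2,1,1,1,0,0,0,1,1,1,2,2,3,0,0,2,1,1,1,1]
Step 6: insert v at [10, 13, 16, 17, 18] -> counters=[2,2,0,2,1,1,1,0,0,0,2,1,1,3,2,3,1,1,3,1,1,1,1]
Step 7: insert ohe at [0, 4, 12, 18, 19] -> counters=[3,2,0,2,2,1,1,0,0,0,2,1,2,3,2,3,1,1,4,2,1,1,1]
Step 8: insert ma at [6, 7, 16, 17, 20] -> counters=[3,2,0,2,2,1,2,1,0,0,2,1,2,3,2,3,2,2,4,2,2,1,1]
Step 9: insert r at [0, 7, 12, 19, 22] -> counters=[4,2,0,2,2,1,2,2,0,0,2,1,3,3,2,3,2,2,4,3,2,1,2]
Step 10: insert rx at [0, 3, 14, 15, 20] -> counters=[5,2,0,3,2,1,2,2,0,0,2,1,3,3,3,4,2,2,4,3,3,1,2]
Step 11: delete aj at [0, 5, 10, 11, 14] -> counters=[4,2,0,3,2,0,2,2,0,0,1,0,3,3,2,4,2,2,4,3,3,1,2]
Step 12: delete v at [10, 13, 16, 17, 18] -> counters=[4,2,0,3,2,0,2,2,0,0,0,0,3,2,2,4,1,1,3,3,3,1,2]
Step 13: delete ohe at [0, 4, 12, 18, 19] -> counters=[3,2,0,3,1,0,2,2,0,0,0,0,2,2,2,4,1,1,2,2,3,1,2]
Step 14: insert rx at [0, 3, 14, 15, 20] -> counters=[4,2,0,4,1,0,2,2,0,0,0,0,2,2,3,5,1,1,2,2,4,1,2]
Step 15: insert i at [1, 4, 6, 15, 19] -> counters=[4,3,0,4,2,0,3,2,0,0,0,0,2,2,3,6,1,1,2,3,4,1,2]
Step 16: delete i at [1, 4, 6, 15, 19] -> counters=[4,2,0,4,1,0,2,2,0,0,0,0,2,2,3,5,1,1,2,2,4,1,2]
Step 17: insert aj at [0, 5, 10, 11, 14] -> counters=[5,2,0,4,1,1,2,2,0,0,1,1,2,2,4,5,1,1,2,2,4,1,2]
Step 18: insert i at [1, 4, 6, 15, 19] -> counters=[5,3,0,4,2,1,3,2,0,0,1,1,2,2,4,6,1,1,2,3,4,1,2]
Step 19: insert xqw at [12, 13, 18, 21, 22] -> counters=[5,3,0,4,2,1,3,2,0,0,1,1,3,3,4,6,1,1,3,3,4,2,3]
Step 20: insert v at [10, 13, 16, 17, 18] -> counters=[5,3,0,4,2,1,3,2,0,0,2,1,3,4,4,6,2,2,4,3,4,2,3]
Step 21: insert r at [0, 7, 12, 19, 22] -> counters=[6,3,0,4,2,1,3,3,0,0,2,1,4,4,4,6,2,2,4,4,4,2,4]
Query ma: check counters[6]=3 counters[7]=3 counters[16]=2 counters[17]=2 counters[20]=4 -> maybe

Answer: maybe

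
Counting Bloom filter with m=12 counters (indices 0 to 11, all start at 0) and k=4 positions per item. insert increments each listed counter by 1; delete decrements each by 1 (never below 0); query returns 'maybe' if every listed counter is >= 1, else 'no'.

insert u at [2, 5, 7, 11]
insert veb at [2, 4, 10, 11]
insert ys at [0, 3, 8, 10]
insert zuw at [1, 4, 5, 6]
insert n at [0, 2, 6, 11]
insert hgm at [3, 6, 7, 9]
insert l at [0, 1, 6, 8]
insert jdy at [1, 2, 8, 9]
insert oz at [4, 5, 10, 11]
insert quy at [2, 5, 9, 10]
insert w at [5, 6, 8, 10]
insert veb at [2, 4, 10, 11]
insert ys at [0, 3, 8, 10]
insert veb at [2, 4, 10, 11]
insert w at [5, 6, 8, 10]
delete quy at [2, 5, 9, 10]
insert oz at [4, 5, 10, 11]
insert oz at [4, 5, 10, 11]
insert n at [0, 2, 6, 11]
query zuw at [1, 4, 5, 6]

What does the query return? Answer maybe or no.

Step 1: insert u at [2, 5, 7, 11] -> counters=[0,0,1,0,0,1,0,1,0,0,0,1]
Step 2: insert veb at [2, 4, 10, 11] -> counters=[0,0,2,0,1,1,0,1,0,0,1,2]
Step 3: insert ys at [0, 3, 8, 10] -> counters=[1,0,2,1,1,1,0,1,1,0,2,2]
Step 4: insert zuw at [1, 4, 5, 6] -> counters=[1,1,2,1,2,2,1,1,1,0,2,2]
Step 5: insert n at [0, 2, 6, 11] -> counters=[2,1,3,1,2,2,2,1,1,0,2,3]
Step 6: insert hgm at [3, 6, 7, 9] -> counters=[2,1,3,2,2,2,3,2,1,1,2,3]
Step 7: insert l at [0, 1, 6, 8] -> counters=[3,2,3,2,2,2,4,2,2,1,2,3]
Step 8: insert jdy at [1, 2, 8, 9] -> counters=[3,3,4,2,2,2,4,2,3,2,2,3]
Step 9: insert oz at [4, 5, 10, 11] -> counters=[3,3,4,2,3,3,4,2,3,2,3,4]
Step 10: insert quy at [2, 5, 9, 10] -> counters=[3,3,5,2,3,4,4,2,3,3,4,4]
Step 11: insert w at [5, 6, 8, 10] -> counters=[3,3,5,2,3,5,5,2,4,3,5,4]
Step 12: insert veb at [2, 4, 10, 11] -> counters=[3,3,6,2,4,5,5,2,4,3,6,5]
Step 13: insert ys at [0, 3, 8, 10] -> counters=[4,3,6,3,4,5,5,2,5,3,7,5]
Step 14: insert veb at [2, 4, 10, 11] -> counters=[4,3,7,3,5,5,5,2,5,3,8,6]
Step 15: insert w at [5, 6, 8, 10] -> counters=[4,3,7,3,5,6,6,2,6,3,9,6]
Step 16: delete quy at [2, 5, 9, 10] -> counters=[4,3,6,3,5,5,6,2,6,2,8,6]
Step 17: insert oz at [4, 5, 10, 11] -> counters=[4,3,6,3,6,6,6,2,6,2,9,7]
Step 18: insert oz at [4, 5, 10, 11] -> counters=[4,3,6,3,7,7,6,2,6,2,10,8]
Step 19: insert n at [0, 2, 6, 11] -> counters=[5,3,7,3,7,7,7,2,6,2,10,9]
Query zuw: check counters[1]=3 counters[4]=7 counters[5]=7 counters[6]=7 -> maybe

Answer: maybe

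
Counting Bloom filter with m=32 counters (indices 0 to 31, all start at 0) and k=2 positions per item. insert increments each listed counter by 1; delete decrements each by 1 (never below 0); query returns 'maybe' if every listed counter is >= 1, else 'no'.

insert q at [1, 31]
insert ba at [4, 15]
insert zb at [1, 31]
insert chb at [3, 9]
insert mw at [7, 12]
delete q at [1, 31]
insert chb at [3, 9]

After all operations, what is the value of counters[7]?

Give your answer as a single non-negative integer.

Step 1: insert q at [1, 31] -> counters=[0,1,0,0,0,0,0,0,0,0,0,0,0,0,0,0,0,0,0,0,0,0,0,0,0,0,0,0,0,0,0,1]
Step 2: insert ba at [4, 15] -> counters=[0,1,0,0,1,0,0,0,0,0,0,0,0,0,0,1,0,0,0,0,0,0,0,0,0,0,0,0,0,0,0,1]
Step 3: insert zb at [1, 31] -> counters=[0,2,0,0,1,0,0,0,0,0,0,0,0,0,0,1,0,0,0,0,0,0,0,0,0,0,0,0,0,0,0,2]
Step 4: insert chb at [3, 9] -> counters=[0,2,0,1,1,0,0,0,0,1,0,0,0,0,0,1,0,0,0,0,0,0,0,0,0,0,0,0,0,0,0,2]
Step 5: insert mw at [7, 12] -> counters=[0,2,0,1,1,0,0,1,0,1,0,0,1,0,0,1,0,0,0,0,0,0,0,0,0,0,0,0,0,0,0,2]
Step 6: delete q at [1, 31] -> counters=[0,1,0,1,1,0,0,1,0,1,0,0,1,0,0,1,0,0,0,0,0,0,0,0,0,0,0,0,0,0,0,1]
Step 7: insert chb at [3, 9] -> counters=[0,1,0,2,1,0,0,1,0,2,0,0,1,0,0,1,0,0,0,0,0,0,0,0,0,0,0,0,0,0,0,1]
Final counters=[0,1,0,2,1,0,0,1,0,2,0,0,1,0,0,1,0,0,0,0,0,0,0,0,0,0,0,0,0,0,0,1] -> counters[7]=1

Answer: 1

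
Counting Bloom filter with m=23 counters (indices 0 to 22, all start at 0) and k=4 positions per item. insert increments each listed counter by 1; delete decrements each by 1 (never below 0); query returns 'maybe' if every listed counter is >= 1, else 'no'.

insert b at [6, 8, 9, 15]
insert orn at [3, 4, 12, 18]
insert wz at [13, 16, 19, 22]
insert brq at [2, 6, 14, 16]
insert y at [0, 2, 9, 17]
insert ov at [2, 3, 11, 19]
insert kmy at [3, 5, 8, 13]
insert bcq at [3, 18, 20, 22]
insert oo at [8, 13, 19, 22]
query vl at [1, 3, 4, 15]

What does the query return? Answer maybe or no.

Step 1: insert b at [6, 8, 9, 15] -> counters=[0,0,0,0,0,0,1,0,1,1,0,0,0,0,0,1,0,0,0,0,0,0,0]
Step 2: insert orn at [3, 4, 12, 18] -> counters=[0,0,0,1,1,0,1,0,1,1,0,0,1,0,0,1,0,0,1,0,0,0,0]
Step 3: insert wz at [13, 16, 19, 22] -> counters=[0,0,0,1,1,0,1,0,1,1,0,0,1,1,0,1,1,0,1,1,0,0,1]
Step 4: insert brq at [2, 6, 14, 16] -> counters=[0,0,1,1,1,0,2,0,1,1,0,0,1,1,1,1,2,0,1,1,0,0,1]
Step 5: insert y at [0, 2, 9, 17] -> counters=[1,0,2,1,1,0,2,0,1,2,0,0,1,1,1,1,2,1,1,1,0,0,1]
Step 6: insert ov at [2, 3, 11, 19] -> counters=[1,0,3,2,1,0,2,0,1,2,0,1,1,1,1,1,2,1,1,2,0,0,1]
Step 7: insert kmy at [3, 5, 8, 13] -> counters=[1,0,3,3,1,1,2,0,2,2,0,1,1,2,1,1,2,1,1,2,0,0,1]
Step 8: insert bcq at [3, 18, 20, 22] -> counters=[1,0,3,4,1,1,2,0,2,2,0,1,1,2,1,1,2,1,2,2,1,0,2]
Step 9: insert oo at [8, 13, 19, 22] -> counters=[1,0,3,4,1,1,2,0,3,2,0,1,1,3,1,1,2,1,2,3,1,0,3]
Query vl: check counters[1]=0 counters[3]=4 counters[4]=1 counters[15]=1 -> no

Answer: no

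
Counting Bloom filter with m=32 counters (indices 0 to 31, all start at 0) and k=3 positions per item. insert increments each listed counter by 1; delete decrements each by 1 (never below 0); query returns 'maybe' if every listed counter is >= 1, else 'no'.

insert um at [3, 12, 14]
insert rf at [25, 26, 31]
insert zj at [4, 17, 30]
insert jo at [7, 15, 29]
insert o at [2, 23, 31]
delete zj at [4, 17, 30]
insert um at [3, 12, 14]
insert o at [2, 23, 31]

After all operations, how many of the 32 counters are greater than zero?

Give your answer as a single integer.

Answer: 11

Derivation:
Step 1: insert um at [3, 12, 14] -> counters=[0,0,0,1,0,0,0,0,0,0,0,0,1,0,1,0,0,0,0,0,0,0,0,0,0,0,0,0,0,0,0,0]
Step 2: insert rf at [25, 26, 31] -> counters=[0,0,0,1,0,0,0,0,0,0,0,0,1,0,1,0,0,0,0,0,0,0,0,0,0,1,1,0,0,0,0,1]
Step 3: insert zj at [4, 17, 30] -> counters=[0,0,0,1,1,0,0,0,0,0,0,0,1,0,1,0,0,1,0,0,0,0,0,0,0,1,1,0,0,0,1,1]
Step 4: insert jo at [7, 15, 29] -> counters=[0,0,0,1,1,0,0,1,0,0,0,0,1,0,1,1,0,1,0,0,0,0,0,0,0,1,1,0,0,1,1,1]
Step 5: insert o at [2, 23, 31] -> counters=[0,0,1,1,1,0,0,1,0,0,0,0,1,0,1,1,0,1,0,0,0,0,0,1,0,1,1,0,0,1,1,2]
Step 6: delete zj at [4, 17, 30] -> counters=[0,0,1,1,0,0,0,1,0,0,0,0,1,0,1,1,0,0,0,0,0,0,0,1,0,1,1,0,0,1,0,2]
Step 7: insert um at [3, 12, 14] -> counters=[0,0,1,2,0,0,0,1,0,0,0,0,2,0,2,1,0,0,0,0,0,0,0,1,0,1,1,0,0,1,0,2]
Step 8: insert o at [2, 23, 31] -> counters=[0,0,2,2,0,0,0,1,0,0,0,0,2,0,2,1,0,0,0,0,0,0,0,2,0,1,1,0,0,1,0,3]
Final counters=[0,0,2,2,0,0,0,1,0,0,0,0,2,0,2,1,0,0,0,0,0,0,0,2,0,1,1,0,0,1,0,3] -> 11 nonzero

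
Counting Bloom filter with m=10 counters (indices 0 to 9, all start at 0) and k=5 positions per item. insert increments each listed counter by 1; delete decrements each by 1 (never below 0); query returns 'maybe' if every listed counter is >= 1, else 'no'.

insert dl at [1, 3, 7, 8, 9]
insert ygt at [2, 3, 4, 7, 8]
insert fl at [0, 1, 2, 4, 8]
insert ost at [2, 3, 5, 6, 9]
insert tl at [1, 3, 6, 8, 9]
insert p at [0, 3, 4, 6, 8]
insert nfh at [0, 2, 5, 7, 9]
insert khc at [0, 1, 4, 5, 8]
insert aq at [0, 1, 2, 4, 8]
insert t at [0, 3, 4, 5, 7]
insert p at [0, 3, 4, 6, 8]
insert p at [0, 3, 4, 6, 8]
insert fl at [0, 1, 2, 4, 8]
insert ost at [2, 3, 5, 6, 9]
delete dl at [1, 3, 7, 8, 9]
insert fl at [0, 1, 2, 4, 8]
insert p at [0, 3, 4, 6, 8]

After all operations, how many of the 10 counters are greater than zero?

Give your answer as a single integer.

Answer: 10

Derivation:
Step 1: insert dl at [1, 3, 7, 8, 9] -> counters=[0,1,0,1,0,0,0,1,1,1]
Step 2: insert ygt at [2, 3, 4, 7, 8] -> counters=[0,1,1,2,1,0,0,2,2,1]
Step 3: insert fl at [0, 1, 2, 4, 8] -> counters=[1,2,2,2,2,0,0,2,3,1]
Step 4: insert ost at [2, 3, 5, 6, 9] -> counters=[1,2,3,3,2,1,1,2,3,2]
Step 5: insert tl at [1, 3, 6, 8, 9] -> counters=[1,3,3,4,2,1,2,2,4,3]
Step 6: insert p at [0, 3, 4, 6, 8] -> counters=[2,3,3,5,3,1,3,2,5,3]
Step 7: insert nfh at [0, 2, 5, 7, 9] -> counters=[3,3,4,5,3,2,3,3,5,4]
Step 8: insert khc at [0, 1, 4, 5, 8] -> counters=[4,4,4,5,4,3,3,3,6,4]
Step 9: insert aq at [0, 1, 2, 4, 8] -> counters=[5,5,5,5,5,3,3,3,7,4]
Step 10: insert t at [0, 3, 4, 5, 7] -> counters=[6,5,5,6,6,4,3,4,7,4]
Step 11: insert p at [0, 3, 4, 6, 8] -> counters=[7,5,5,7,7,4,4,4,8,4]
Step 12: insert p at [0, 3, 4, 6, 8] -> counters=[8,5,5,8,8,4,5,4,9,4]
Step 13: insert fl at [0, 1, 2, 4, 8] -> counters=[9,6,6,8,9,4,5,4,10,4]
Step 14: insert ost at [2, 3, 5, 6, 9] -> counters=[9,6,7,9,9,5,6,4,10,5]
Step 15: delete dl at [1, 3, 7, 8, 9] -> counters=[9,5,7,8,9,5,6,3,9,4]
Step 16: insert fl at [0, 1, 2, 4, 8] -> counters=[10,6,8,8,10,5,6,3,10,4]
Step 17: insert p at [0, 3, 4, 6, 8] -> counters=[11,6,8,9,11,5,7,3,11,4]
Final counters=[11,6,8,9,11,5,7,3,11,4] -> 10 nonzero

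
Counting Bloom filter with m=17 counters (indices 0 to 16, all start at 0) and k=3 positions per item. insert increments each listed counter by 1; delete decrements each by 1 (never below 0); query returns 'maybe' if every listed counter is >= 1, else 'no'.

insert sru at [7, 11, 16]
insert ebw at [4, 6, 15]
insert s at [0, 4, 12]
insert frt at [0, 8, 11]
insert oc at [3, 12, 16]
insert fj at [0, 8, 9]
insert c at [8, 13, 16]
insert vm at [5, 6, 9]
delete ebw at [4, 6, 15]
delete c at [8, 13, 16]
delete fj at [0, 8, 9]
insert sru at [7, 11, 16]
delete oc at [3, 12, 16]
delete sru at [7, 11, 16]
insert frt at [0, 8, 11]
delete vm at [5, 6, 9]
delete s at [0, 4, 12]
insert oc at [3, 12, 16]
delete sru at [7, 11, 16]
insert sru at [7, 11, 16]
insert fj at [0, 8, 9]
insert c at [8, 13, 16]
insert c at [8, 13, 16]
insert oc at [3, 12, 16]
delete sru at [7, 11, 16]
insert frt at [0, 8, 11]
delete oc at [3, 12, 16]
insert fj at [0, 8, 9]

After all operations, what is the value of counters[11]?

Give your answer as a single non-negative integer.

Step 1: insert sru at [7, 11, 16] -> counters=[0,0,0,0,0,0,0,1,0,0,0,1,0,0,0,0,1]
Step 2: insert ebw at [4, 6, 15] -> counters=[0,0,0,0,1,0,1,1,0,0,0,1,0,0,0,1,1]
Step 3: insert s at [0, 4, 12] -> counters=[1,0,0,0,2,0,1,1,0,0,0,1,1,0,0,1,1]
Step 4: insert frt at [0, 8, 11] -> counters=[2,0,0,0,2,0,1,1,1,0,0,2,1,0,0,1,1]
Step 5: insert oc at [3, 12, 16] -> counters=[2,0,0,1,2,0,1,1,1,0,0,2,2,0,0,1,2]
Step 6: insert fj at [0, 8, 9] -> counters=[3,0,0,1,2,0,1,1,2,1,0,2,2,0,0,1,2]
Step 7: insert c at [8, 13, 16] -> counters=[3,0,0,1,2,0,1,1,3,1,0,2,2,1,0,1,3]
Step 8: insert vm at [5, 6, 9] -> counters=[3,0,0,1,2,1,2,1,3,2,0,2,2,1,0,1,3]
Step 9: delete ebw at [4, 6, 15] -> counters=[3,0,0,1,1,1,1,1,3,2,0,2,2,1,0,0,3]
Step 10: delete c at [8, 13, 16] -> counters=[3,0,0,1,1,1,1,1,2,2,0,2,2,0,0,0,2]
Step 11: delete fj at [0, 8, 9] -> counters=[2,0,0,1,1,1,1,1,1,1,0,2,2,0,0,0,2]
Step 12: insert sru at [7, 11, 16] -> counters=[2,0,0,1,1,1,1,2,1,1,0,3,2,0,0,0,3]
Step 13: delete oc at [3, 12, 16] -> counters=[2,0,0,0,1,1,1,2,1,1,0,3,1,0,0,0,2]
Step 14: delete sru at [7, 11, 16] -> counters=[2,0,0,0,1,1,1,1,1,1,0,2,1,0,0,0,1]
Step 15: insert frt at [0, 8, 11] -> counters=[3,0,0,0,1,1,1,1,2,1,0,3,1,0,0,0,1]
Step 16: delete vm at [5, 6, 9] -> counters=[3,0,0,0,1,0,0,1,2,0,0,3,1,0,0,0,1]
Step 17: delete s at [0, 4, 12] -> counters=[2,0,0,0,0,0,0,1,2,0,0,3,0,0,0,0,1]
Step 18: insert oc at [3, 12, 16] -> counters=[2,0,0,1,0,0,0,1,2,0,0,3,1,0,0,0,2]
Step 19: delete sru at [7, 11, 16] -> counters=[2,0,0,1,0,0,0,0,2,0,0,2,1,0,0,0,1]
Step 20: insert sru at [7, 11, 16] -> counters=[2,0,0,1,0,0,0,1,2,0,0,3,1,0,0,0,2]
Step 21: insert fj at [0, 8, 9] -> counters=[3,0,0,1,0,0,0,1,3,1,0,3,1,0,0,0,2]
Step 22: insert c at [8, 13, 16] -> counters=[3,0,0,1,0,0,0,1,4,1,0,3,1,1,0,0,3]
Step 23: insert c at [8, 13, 16] -> counters=[3,0,0,1,0,0,0,1,5,1,0,3,1,2,0,0,4]
Step 24: insert oc at [3, 12, 16] -> counters=[3,0,0,2,0,0,0,1,5,1,0,3,2,2,0,0,5]
Step 25: delete sru at [7, 11, 16] -> counters=[3,0,0,2,0,0,0,0,5,1,0,2,2,2,0,0,4]
Step 26: insert frt at [0, 8, 11] -> counters=[4,0,0,2,0,0,0,0,6,1,0,3,2,2,0,0,4]
Step 27: delete oc at [3, 12, 16] -> counters=[4,0,0,1,0,0,0,0,6,1,0,3,1,2,0,0,3]
Step 28: insert fj at [0, 8, 9] -> counters=[5,0,0,1,0,0,0,0,7,2,0,3,1,2,0,0,3]
Final counters=[5,0,0,1,0,0,0,0,7,2,0,3,1,2,0,0,3] -> counters[11]=3

Answer: 3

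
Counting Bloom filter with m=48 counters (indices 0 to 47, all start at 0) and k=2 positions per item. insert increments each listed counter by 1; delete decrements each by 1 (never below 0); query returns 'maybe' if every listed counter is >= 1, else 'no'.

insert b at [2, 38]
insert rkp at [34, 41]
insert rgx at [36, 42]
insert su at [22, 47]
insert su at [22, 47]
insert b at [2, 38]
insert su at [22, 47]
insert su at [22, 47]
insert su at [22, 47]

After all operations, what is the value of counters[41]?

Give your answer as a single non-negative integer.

Answer: 1

Derivation:
Step 1: insert b at [2, 38] -> counters=[0,0,1,0,0,0,0,0,0,0,0,0,0,0,0,0,0,0,0,0,0,0,0,0,0,0,0,0,0,0,0,0,0,0,0,0,0,0,1,0,0,0,0,0,0,0,0,0]
Step 2: insert rkp at [34, 41] -> counters=[0,0,1,0,0,0,0,0,0,0,0,0,0,0,0,0,0,0,0,0,0,0,0,0,0,0,0,0,0,0,0,0,0,0,1,0,0,0,1,0,0,1,0,0,0,0,0,0]
Step 3: insert rgx at [36, 42] -> counters=[0,0,1,0,0,0,0,0,0,0,0,0,0,0,0,0,0,0,0,0,0,0,0,0,0,0,0,0,0,0,0,0,0,0,1,0,1,0,1,0,0,1,1,0,0,0,0,0]
Step 4: insert su at [22, 47] -> counters=[0,0,1,0,0,0,0,0,0,0,0,0,0,0,0,0,0,0,0,0,0,0,1,0,0,0,0,0,0,0,0,0,0,0,1,0,1,0,1,0,0,1,1,0,0,0,0,1]
Step 5: insert su at [22, 47] -> counters=[0,0,1,0,0,0,0,0,0,0,0,0,0,0,0,0,0,0,0,0,0,0,2,0,0,0,0,0,0,0,0,0,0,0,1,0,1,0,1,0,0,1,1,0,0,0,0,2]
Step 6: insert b at [2, 38] -> counters=[0,0,2,0,0,0,0,0,0,0,0,0,0,0,0,0,0,0,0,0,0,0,2,0,0,0,0,0,0,0,0,0,0,0,1,0,1,0,2,0,0,1,1,0,0,0,0,2]
Step 7: insert su at [22, 47] -> counters=[0,0,2,0,0,0,0,0,0,0,0,0,0,0,0,0,0,0,0,0,0,0,3,0,0,0,0,0,0,0,0,0,0,0,1,0,1,0,2,0,0,1,1,0,0,0,0,3]
Step 8: insert su at [22, 47] -> counters=[0,0,2,0,0,0,0,0,0,0,0,0,0,0,0,0,0,0,0,0,0,0,4,0,0,0,0,0,0,0,0,0,0,0,1,0,1,0,2,0,0,1,1,0,0,0,0,4]
Step 9: insert su at [22, 47] -> counters=[0,0,2,0,0,0,0,0,0,0,0,0,0,0,0,0,0,0,0,0,0,0,5,0,0,0,0,0,0,0,0,0,0,0,1,0,1,0,2,0,0,1,1,0,0,0,0,5]
Final counters=[0,0,2,0,0,0,0,0,0,0,0,0,0,0,0,0,0,0,0,0,0,0,5,0,0,0,0,0,0,0,0,0,0,0,1,0,1,0,2,0,0,1,1,0,0,0,0,5] -> counters[41]=1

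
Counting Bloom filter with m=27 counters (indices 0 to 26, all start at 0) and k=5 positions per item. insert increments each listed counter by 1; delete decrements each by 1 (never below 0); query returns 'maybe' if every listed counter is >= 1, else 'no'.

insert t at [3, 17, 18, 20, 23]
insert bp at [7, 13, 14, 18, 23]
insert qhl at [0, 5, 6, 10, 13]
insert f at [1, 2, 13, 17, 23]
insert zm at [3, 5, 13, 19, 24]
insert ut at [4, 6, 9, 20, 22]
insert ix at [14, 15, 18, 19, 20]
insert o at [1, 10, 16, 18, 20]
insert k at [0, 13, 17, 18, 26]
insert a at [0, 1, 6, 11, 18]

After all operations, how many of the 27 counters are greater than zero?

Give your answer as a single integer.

Answer: 23

Derivation:
Step 1: insert t at [3, 17, 18, 20, 23] -> counters=[0,0,0,1,0,0,0,0,0,0,0,0,0,0,0,0,0,1,1,0,1,0,0,1,0,0,0]
Step 2: insert bp at [7, 13, 14, 18, 23] -> counters=[0,0,0,1,0,0,0,1,0,0,0,0,0,1,1,0,0,1,2,0,1,0,0,2,0,0,0]
Step 3: insert qhl at [0, 5, 6, 10, 13] -> counters=[1,0,0,1,0,1,1,1,0,0,1,0,0,2,1,0,0,1,2,0,1,0,0,2,0,0,0]
Step 4: insert f at [1, 2, 13, 17, 23] -> counters=[1,1,1,1,0,1,1,1,0,0,1,0,0,3,1,0,0,2,2,0,1,0,0,3,0,0,0]
Step 5: insert zm at [3, 5, 13, 19, 24] -> counters=[1,1,1,2,0,2,1,1,0,0,1,0,0,4,1,0,0,2,2,1,1,0,0,3,1,0,0]
Step 6: insert ut at [4, 6, 9, 20, 22] -> counters=[1,1,1,2,1,2,2,1,0,1,1,0,0,4,1,0,0,2,2,1,2,0,1,3,1,0,0]
Step 7: insert ix at [14, 15, 18, 19, 20] -> counters=[1,1,1,2,1,2,2,1,0,1,1,0,0,4,2,1,0,2,3,2,3,0,1,3,1,0,0]
Step 8: insert o at [1, 10, 16, 18, 20] -> counters=[1,2,1,2,1,2,2,1,0,1,2,0,0,4,2,1,1,2,4,2,4,0,1,3,1,0,0]
Step 9: insert k at [0, 13, 17, 18, 26] -> counters=[2,2,1,2,1,2,2,1,0,1,2,0,0,5,2,1,1,3,5,2,4,0,1,3,1,0,1]
Step 10: insert a at [0, 1, 6, 11, 18] -> counters=[3,3,1,2,1,2,3,1,0,1,2,1,0,5,2,1,1,3,6,2,4,0,1,3,1,0,1]
Final counters=[3,3,1,2,1,2,3,1,0,1,2,1,0,5,2,1,1,3,6,2,4,0,1,3,1,0,1] -> 23 nonzero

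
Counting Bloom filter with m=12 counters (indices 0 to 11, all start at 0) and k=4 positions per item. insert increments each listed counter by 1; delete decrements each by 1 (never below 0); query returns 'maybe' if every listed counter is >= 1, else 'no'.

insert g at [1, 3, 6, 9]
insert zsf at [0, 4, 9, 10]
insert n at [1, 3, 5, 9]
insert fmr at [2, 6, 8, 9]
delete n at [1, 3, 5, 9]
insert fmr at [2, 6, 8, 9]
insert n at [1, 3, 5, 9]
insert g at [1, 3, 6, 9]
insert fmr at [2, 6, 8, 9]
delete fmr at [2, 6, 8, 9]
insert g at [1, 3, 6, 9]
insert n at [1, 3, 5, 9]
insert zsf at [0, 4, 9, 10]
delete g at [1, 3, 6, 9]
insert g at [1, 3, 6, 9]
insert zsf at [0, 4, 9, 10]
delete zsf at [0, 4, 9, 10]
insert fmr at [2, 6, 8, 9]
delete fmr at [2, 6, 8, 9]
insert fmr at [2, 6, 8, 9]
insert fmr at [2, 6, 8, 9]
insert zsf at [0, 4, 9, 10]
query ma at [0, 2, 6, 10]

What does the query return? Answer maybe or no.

Answer: maybe

Derivation:
Step 1: insert g at [1, 3, 6, 9] -> counters=[0,1,0,1,0,0,1,0,0,1,0,0]
Step 2: insert zsf at [0, 4, 9, 10] -> counters=[1,1,0,1,1,0,1,0,0,2,1,0]
Step 3: insert n at [1, 3, 5, 9] -> counters=[1,2,0,2,1,1,1,0,0,3,1,0]
Step 4: insert fmr at [2, 6, 8, 9] -> counters=[1,2,1,2,1,1,2,0,1,4,1,0]
Step 5: delete n at [1, 3, 5, 9] -> counters=[1,1,1,1,1,0,2,0,1,3,1,0]
Step 6: insert fmr at [2, 6, 8, 9] -> counters=[1,1,2,1,1,0,3,0,2,4,1,0]
Step 7: insert n at [1, 3, 5, 9] -> counters=[1,2,2,2,1,1,3,0,2,5,1,0]
Step 8: insert g at [1, 3, 6, 9] -> counters=[1,3,2,3,1,1,4,0,2,6,1,0]
Step 9: insert fmr at [2, 6, 8, 9] -> counters=[1,3,3,3,1,1,5,0,3,7,1,0]
Step 10: delete fmr at [2, 6, 8, 9] -> counters=[1,3,2,3,1,1,4,0,2,6,1,0]
Step 11: insert g at [1, 3, 6, 9] -> counters=[1,4,2,4,1,1,5,0,2,7,1,0]
Step 12: insert n at [1, 3, 5, 9] -> counters=[1,5,2,5,1,2,5,0,2,8,1,0]
Step 13: insert zsf at [0, 4, 9, 10] -> counters=[2,5,2,5,2,2,5,0,2,9,2,0]
Step 14: delete g at [1, 3, 6, 9] -> counters=[2,4,2,4,2,2,4,0,2,8,2,0]
Step 15: insert g at [1, 3, 6, 9] -> counters=[2,5,2,5,2,2,5,0,2,9,2,0]
Step 16: insert zsf at [0, 4, 9, 10] -> counters=[3,5,2,5,3,2,5,0,2,10,3,0]
Step 17: delete zsf at [0, 4, 9, 10] -> counters=[2,5,2,5,2,2,5,0,2,9,2,0]
Step 18: insert fmr at [2, 6, 8, 9] -> counters=[2,5,3,5,2,2,6,0,3,10,2,0]
Step 19: delete fmr at [2, 6, 8, 9] -> counters=[2,5,2,5,2,2,5,0,2,9,2,0]
Step 20: insert fmr at [2, 6, 8, 9] -> counters=[2,5,3,5,2,2,6,0,3,10,2,0]
Step 21: insert fmr at [2, 6, 8, 9] -> counters=[2,5,4,5,2,2,7,0,4,11,2,0]
Step 22: insert zsf at [0, 4, 9, 10] -> counters=[3,5,4,5,3,2,7,0,4,12,3,0]
Query ma: check counters[0]=3 counters[2]=4 counters[6]=7 counters[10]=3 -> maybe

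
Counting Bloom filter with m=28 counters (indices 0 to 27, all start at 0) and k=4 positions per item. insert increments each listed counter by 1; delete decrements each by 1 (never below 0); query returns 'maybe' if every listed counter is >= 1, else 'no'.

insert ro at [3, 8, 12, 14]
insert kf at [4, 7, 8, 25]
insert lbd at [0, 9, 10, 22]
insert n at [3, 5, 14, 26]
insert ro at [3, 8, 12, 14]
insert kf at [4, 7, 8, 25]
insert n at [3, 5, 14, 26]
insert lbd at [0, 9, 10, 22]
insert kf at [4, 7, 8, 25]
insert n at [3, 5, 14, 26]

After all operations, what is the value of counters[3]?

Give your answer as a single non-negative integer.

Answer: 5

Derivation:
Step 1: insert ro at [3, 8, 12, 14] -> counters=[0,0,0,1,0,0,0,0,1,0,0,0,1,0,1,0,0,0,0,0,0,0,0,0,0,0,0,0]
Step 2: insert kf at [4, 7, 8, 25] -> counters=[0,0,0,1,1,0,0,1,2,0,0,0,1,0,1,0,0,0,0,0,0,0,0,0,0,1,0,0]
Step 3: insert lbd at [0, 9, 10, 22] -> counters=[1,0,0,1,1,0,0,1,2,1,1,0,1,0,1,0,0,0,0,0,0,0,1,0,0,1,0,0]
Step 4: insert n at [3, 5, 14, 26] -> counters=[1,0,0,2,1,1,0,1,2,1,1,0,1,0,2,0,0,0,0,0,0,0,1,0,0,1,1,0]
Step 5: insert ro at [3, 8, 12, 14] -> counters=[1,0,0,3,1,1,0,1,3,1,1,0,2,0,3,0,0,0,0,0,0,0,1,0,0,1,1,0]
Step 6: insert kf at [4, 7, 8, 25] -> counters=[1,0,0,3,2,1,0,2,4,1,1,0,2,0,3,0,0,0,0,0,0,0,1,0,0,2,1,0]
Step 7: insert n at [3, 5, 14, 26] -> counters=[1,0,0,4,2,2,0,2,4,1,1,0,2,0,4,0,0,0,0,0,0,0,1,0,0,2,2,0]
Step 8: insert lbd at [0, 9, 10, 22] -> counters=[2,0,0,4,2,2,0,2,4,2,2,0,2,0,4,0,0,0,0,0,0,0,2,0,0,2,2,0]
Step 9: insert kf at [4, 7, 8, 25] -> counters=[2,0,0,4,3,2,0,3,5,2,2,0,2,0,4,0,0,0,0,0,0,0,2,0,0,3,2,0]
Step 10: insert n at [3, 5, 14, 26] -> counters=[2,0,0,5,3,3,0,3,5,2,2,0,2,0,5,0,0,0,0,0,0,0,2,0,0,3,3,0]
Final counters=[2,0,0,5,3,3,0,3,5,2,2,0,2,0,5,0,0,0,0,0,0,0,2,0,0,3,3,0] -> counters[3]=5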